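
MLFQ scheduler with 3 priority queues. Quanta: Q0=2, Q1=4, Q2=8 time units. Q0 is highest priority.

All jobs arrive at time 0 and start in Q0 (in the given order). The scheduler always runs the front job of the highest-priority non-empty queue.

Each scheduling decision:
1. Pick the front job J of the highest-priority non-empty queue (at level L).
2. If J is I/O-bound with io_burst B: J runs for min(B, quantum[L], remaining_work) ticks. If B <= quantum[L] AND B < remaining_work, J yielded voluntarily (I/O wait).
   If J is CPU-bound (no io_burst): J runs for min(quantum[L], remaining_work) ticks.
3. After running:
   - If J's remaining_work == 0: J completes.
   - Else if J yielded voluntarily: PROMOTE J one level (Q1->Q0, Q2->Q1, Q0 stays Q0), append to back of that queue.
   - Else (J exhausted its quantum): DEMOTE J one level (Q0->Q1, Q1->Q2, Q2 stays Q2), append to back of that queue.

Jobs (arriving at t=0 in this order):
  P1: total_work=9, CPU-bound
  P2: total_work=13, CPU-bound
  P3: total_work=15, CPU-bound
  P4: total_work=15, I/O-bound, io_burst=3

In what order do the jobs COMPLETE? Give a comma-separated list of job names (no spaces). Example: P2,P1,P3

Answer: P4,P1,P2,P3

Derivation:
t=0-2: P1@Q0 runs 2, rem=7, quantum used, demote→Q1. Q0=[P2,P3,P4] Q1=[P1] Q2=[]
t=2-4: P2@Q0 runs 2, rem=11, quantum used, demote→Q1. Q0=[P3,P4] Q1=[P1,P2] Q2=[]
t=4-6: P3@Q0 runs 2, rem=13, quantum used, demote→Q1. Q0=[P4] Q1=[P1,P2,P3] Q2=[]
t=6-8: P4@Q0 runs 2, rem=13, quantum used, demote→Q1. Q0=[] Q1=[P1,P2,P3,P4] Q2=[]
t=8-12: P1@Q1 runs 4, rem=3, quantum used, demote→Q2. Q0=[] Q1=[P2,P3,P4] Q2=[P1]
t=12-16: P2@Q1 runs 4, rem=7, quantum used, demote→Q2. Q0=[] Q1=[P3,P4] Q2=[P1,P2]
t=16-20: P3@Q1 runs 4, rem=9, quantum used, demote→Q2. Q0=[] Q1=[P4] Q2=[P1,P2,P3]
t=20-23: P4@Q1 runs 3, rem=10, I/O yield, promote→Q0. Q0=[P4] Q1=[] Q2=[P1,P2,P3]
t=23-25: P4@Q0 runs 2, rem=8, quantum used, demote→Q1. Q0=[] Q1=[P4] Q2=[P1,P2,P3]
t=25-28: P4@Q1 runs 3, rem=5, I/O yield, promote→Q0. Q0=[P4] Q1=[] Q2=[P1,P2,P3]
t=28-30: P4@Q0 runs 2, rem=3, quantum used, demote→Q1. Q0=[] Q1=[P4] Q2=[P1,P2,P3]
t=30-33: P4@Q1 runs 3, rem=0, completes. Q0=[] Q1=[] Q2=[P1,P2,P3]
t=33-36: P1@Q2 runs 3, rem=0, completes. Q0=[] Q1=[] Q2=[P2,P3]
t=36-43: P2@Q2 runs 7, rem=0, completes. Q0=[] Q1=[] Q2=[P3]
t=43-51: P3@Q2 runs 8, rem=1, quantum used, demote→Q2. Q0=[] Q1=[] Q2=[P3]
t=51-52: P3@Q2 runs 1, rem=0, completes. Q0=[] Q1=[] Q2=[]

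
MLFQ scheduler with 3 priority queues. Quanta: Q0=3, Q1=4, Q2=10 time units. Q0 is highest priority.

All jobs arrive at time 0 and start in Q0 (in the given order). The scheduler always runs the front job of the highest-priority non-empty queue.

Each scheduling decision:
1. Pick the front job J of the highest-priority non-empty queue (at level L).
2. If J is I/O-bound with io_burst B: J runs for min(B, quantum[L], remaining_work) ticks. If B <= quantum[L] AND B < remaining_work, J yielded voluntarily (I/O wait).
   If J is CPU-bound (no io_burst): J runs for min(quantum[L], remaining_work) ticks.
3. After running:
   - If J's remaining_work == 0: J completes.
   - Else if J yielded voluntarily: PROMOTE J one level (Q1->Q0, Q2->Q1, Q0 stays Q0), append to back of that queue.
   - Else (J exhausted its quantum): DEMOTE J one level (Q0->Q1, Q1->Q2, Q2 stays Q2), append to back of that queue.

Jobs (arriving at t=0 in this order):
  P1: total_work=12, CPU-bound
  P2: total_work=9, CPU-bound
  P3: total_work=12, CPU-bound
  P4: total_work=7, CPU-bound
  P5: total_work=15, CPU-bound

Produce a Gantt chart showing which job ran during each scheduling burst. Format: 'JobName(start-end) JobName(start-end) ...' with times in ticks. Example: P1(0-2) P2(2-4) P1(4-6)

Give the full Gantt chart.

Answer: P1(0-3) P2(3-6) P3(6-9) P4(9-12) P5(12-15) P1(15-19) P2(19-23) P3(23-27) P4(27-31) P5(31-35) P1(35-40) P2(40-42) P3(42-47) P5(47-55)

Derivation:
t=0-3: P1@Q0 runs 3, rem=9, quantum used, demote→Q1. Q0=[P2,P3,P4,P5] Q1=[P1] Q2=[]
t=3-6: P2@Q0 runs 3, rem=6, quantum used, demote→Q1. Q0=[P3,P4,P5] Q1=[P1,P2] Q2=[]
t=6-9: P3@Q0 runs 3, rem=9, quantum used, demote→Q1. Q0=[P4,P5] Q1=[P1,P2,P3] Q2=[]
t=9-12: P4@Q0 runs 3, rem=4, quantum used, demote→Q1. Q0=[P5] Q1=[P1,P2,P3,P4] Q2=[]
t=12-15: P5@Q0 runs 3, rem=12, quantum used, demote→Q1. Q0=[] Q1=[P1,P2,P3,P4,P5] Q2=[]
t=15-19: P1@Q1 runs 4, rem=5, quantum used, demote→Q2. Q0=[] Q1=[P2,P3,P4,P5] Q2=[P1]
t=19-23: P2@Q1 runs 4, rem=2, quantum used, demote→Q2. Q0=[] Q1=[P3,P4,P5] Q2=[P1,P2]
t=23-27: P3@Q1 runs 4, rem=5, quantum used, demote→Q2. Q0=[] Q1=[P4,P5] Q2=[P1,P2,P3]
t=27-31: P4@Q1 runs 4, rem=0, completes. Q0=[] Q1=[P5] Q2=[P1,P2,P3]
t=31-35: P5@Q1 runs 4, rem=8, quantum used, demote→Q2. Q0=[] Q1=[] Q2=[P1,P2,P3,P5]
t=35-40: P1@Q2 runs 5, rem=0, completes. Q0=[] Q1=[] Q2=[P2,P3,P5]
t=40-42: P2@Q2 runs 2, rem=0, completes. Q0=[] Q1=[] Q2=[P3,P5]
t=42-47: P3@Q2 runs 5, rem=0, completes. Q0=[] Q1=[] Q2=[P5]
t=47-55: P5@Q2 runs 8, rem=0, completes. Q0=[] Q1=[] Q2=[]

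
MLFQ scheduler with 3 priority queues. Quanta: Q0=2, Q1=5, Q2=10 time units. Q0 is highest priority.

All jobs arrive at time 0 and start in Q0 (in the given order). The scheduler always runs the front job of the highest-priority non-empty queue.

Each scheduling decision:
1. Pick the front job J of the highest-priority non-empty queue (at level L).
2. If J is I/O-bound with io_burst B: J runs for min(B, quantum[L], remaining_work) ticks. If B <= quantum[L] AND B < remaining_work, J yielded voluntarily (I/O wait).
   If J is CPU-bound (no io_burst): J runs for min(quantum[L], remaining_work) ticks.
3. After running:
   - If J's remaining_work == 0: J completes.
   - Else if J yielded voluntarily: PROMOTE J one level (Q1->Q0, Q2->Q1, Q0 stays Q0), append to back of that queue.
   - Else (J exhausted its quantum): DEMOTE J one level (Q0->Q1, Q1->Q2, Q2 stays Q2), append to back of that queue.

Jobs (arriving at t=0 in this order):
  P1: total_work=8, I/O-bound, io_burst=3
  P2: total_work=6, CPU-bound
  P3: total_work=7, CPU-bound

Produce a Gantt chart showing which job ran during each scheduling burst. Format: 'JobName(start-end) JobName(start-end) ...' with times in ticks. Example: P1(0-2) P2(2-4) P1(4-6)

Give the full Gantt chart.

t=0-2: P1@Q0 runs 2, rem=6, quantum used, demote→Q1. Q0=[P2,P3] Q1=[P1] Q2=[]
t=2-4: P2@Q0 runs 2, rem=4, quantum used, demote→Q1. Q0=[P3] Q1=[P1,P2] Q2=[]
t=4-6: P3@Q0 runs 2, rem=5, quantum used, demote→Q1. Q0=[] Q1=[P1,P2,P3] Q2=[]
t=6-9: P1@Q1 runs 3, rem=3, I/O yield, promote→Q0. Q0=[P1] Q1=[P2,P3] Q2=[]
t=9-11: P1@Q0 runs 2, rem=1, quantum used, demote→Q1. Q0=[] Q1=[P2,P3,P1] Q2=[]
t=11-15: P2@Q1 runs 4, rem=0, completes. Q0=[] Q1=[P3,P1] Q2=[]
t=15-20: P3@Q1 runs 5, rem=0, completes. Q0=[] Q1=[P1] Q2=[]
t=20-21: P1@Q1 runs 1, rem=0, completes. Q0=[] Q1=[] Q2=[]

Answer: P1(0-2) P2(2-4) P3(4-6) P1(6-9) P1(9-11) P2(11-15) P3(15-20) P1(20-21)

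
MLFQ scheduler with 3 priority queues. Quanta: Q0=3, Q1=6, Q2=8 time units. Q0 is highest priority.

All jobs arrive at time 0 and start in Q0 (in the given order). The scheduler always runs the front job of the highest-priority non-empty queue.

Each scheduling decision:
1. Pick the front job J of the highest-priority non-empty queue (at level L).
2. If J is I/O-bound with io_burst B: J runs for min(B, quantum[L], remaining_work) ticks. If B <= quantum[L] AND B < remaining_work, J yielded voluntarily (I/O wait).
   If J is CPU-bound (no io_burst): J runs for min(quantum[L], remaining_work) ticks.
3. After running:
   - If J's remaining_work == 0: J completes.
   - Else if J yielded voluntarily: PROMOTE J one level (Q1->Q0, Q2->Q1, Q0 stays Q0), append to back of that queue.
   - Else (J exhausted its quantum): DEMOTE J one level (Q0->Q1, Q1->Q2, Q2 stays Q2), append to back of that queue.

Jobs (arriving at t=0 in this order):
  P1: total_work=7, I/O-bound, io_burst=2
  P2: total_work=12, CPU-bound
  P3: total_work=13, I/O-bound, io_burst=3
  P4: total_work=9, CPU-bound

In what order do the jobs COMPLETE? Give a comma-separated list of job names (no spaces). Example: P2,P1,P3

t=0-2: P1@Q0 runs 2, rem=5, I/O yield, promote→Q0. Q0=[P2,P3,P4,P1] Q1=[] Q2=[]
t=2-5: P2@Q0 runs 3, rem=9, quantum used, demote→Q1. Q0=[P3,P4,P1] Q1=[P2] Q2=[]
t=5-8: P3@Q0 runs 3, rem=10, I/O yield, promote→Q0. Q0=[P4,P1,P3] Q1=[P2] Q2=[]
t=8-11: P4@Q0 runs 3, rem=6, quantum used, demote→Q1. Q0=[P1,P3] Q1=[P2,P4] Q2=[]
t=11-13: P1@Q0 runs 2, rem=3, I/O yield, promote→Q0. Q0=[P3,P1] Q1=[P2,P4] Q2=[]
t=13-16: P3@Q0 runs 3, rem=7, I/O yield, promote→Q0. Q0=[P1,P3] Q1=[P2,P4] Q2=[]
t=16-18: P1@Q0 runs 2, rem=1, I/O yield, promote→Q0. Q0=[P3,P1] Q1=[P2,P4] Q2=[]
t=18-21: P3@Q0 runs 3, rem=4, I/O yield, promote→Q0. Q0=[P1,P3] Q1=[P2,P4] Q2=[]
t=21-22: P1@Q0 runs 1, rem=0, completes. Q0=[P3] Q1=[P2,P4] Q2=[]
t=22-25: P3@Q0 runs 3, rem=1, I/O yield, promote→Q0. Q0=[P3] Q1=[P2,P4] Q2=[]
t=25-26: P3@Q0 runs 1, rem=0, completes. Q0=[] Q1=[P2,P4] Q2=[]
t=26-32: P2@Q1 runs 6, rem=3, quantum used, demote→Q2. Q0=[] Q1=[P4] Q2=[P2]
t=32-38: P4@Q1 runs 6, rem=0, completes. Q0=[] Q1=[] Q2=[P2]
t=38-41: P2@Q2 runs 3, rem=0, completes. Q0=[] Q1=[] Q2=[]

Answer: P1,P3,P4,P2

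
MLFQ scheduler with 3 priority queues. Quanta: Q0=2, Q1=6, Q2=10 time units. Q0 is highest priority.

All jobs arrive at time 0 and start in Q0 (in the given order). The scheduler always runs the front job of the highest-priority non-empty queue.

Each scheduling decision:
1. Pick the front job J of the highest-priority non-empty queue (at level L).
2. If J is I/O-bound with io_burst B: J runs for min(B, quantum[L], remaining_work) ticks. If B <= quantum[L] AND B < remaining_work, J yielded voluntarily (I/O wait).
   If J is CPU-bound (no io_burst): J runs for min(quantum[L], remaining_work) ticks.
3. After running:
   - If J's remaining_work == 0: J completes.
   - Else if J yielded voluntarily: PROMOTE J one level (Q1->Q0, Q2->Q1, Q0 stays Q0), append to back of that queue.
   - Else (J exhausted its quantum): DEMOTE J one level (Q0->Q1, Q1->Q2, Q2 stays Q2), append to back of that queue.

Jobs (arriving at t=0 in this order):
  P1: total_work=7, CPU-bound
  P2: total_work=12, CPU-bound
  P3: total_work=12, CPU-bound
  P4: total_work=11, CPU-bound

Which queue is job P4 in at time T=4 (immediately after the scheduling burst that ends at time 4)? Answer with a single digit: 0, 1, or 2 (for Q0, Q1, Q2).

Answer: 0

Derivation:
t=0-2: P1@Q0 runs 2, rem=5, quantum used, demote→Q1. Q0=[P2,P3,P4] Q1=[P1] Q2=[]
t=2-4: P2@Q0 runs 2, rem=10, quantum used, demote→Q1. Q0=[P3,P4] Q1=[P1,P2] Q2=[]
t=4-6: P3@Q0 runs 2, rem=10, quantum used, demote→Q1. Q0=[P4] Q1=[P1,P2,P3] Q2=[]
t=6-8: P4@Q0 runs 2, rem=9, quantum used, demote→Q1. Q0=[] Q1=[P1,P2,P3,P4] Q2=[]
t=8-13: P1@Q1 runs 5, rem=0, completes. Q0=[] Q1=[P2,P3,P4] Q2=[]
t=13-19: P2@Q1 runs 6, rem=4, quantum used, demote→Q2. Q0=[] Q1=[P3,P4] Q2=[P2]
t=19-25: P3@Q1 runs 6, rem=4, quantum used, demote→Q2. Q0=[] Q1=[P4] Q2=[P2,P3]
t=25-31: P4@Q1 runs 6, rem=3, quantum used, demote→Q2. Q0=[] Q1=[] Q2=[P2,P3,P4]
t=31-35: P2@Q2 runs 4, rem=0, completes. Q0=[] Q1=[] Q2=[P3,P4]
t=35-39: P3@Q2 runs 4, rem=0, completes. Q0=[] Q1=[] Q2=[P4]
t=39-42: P4@Q2 runs 3, rem=0, completes. Q0=[] Q1=[] Q2=[]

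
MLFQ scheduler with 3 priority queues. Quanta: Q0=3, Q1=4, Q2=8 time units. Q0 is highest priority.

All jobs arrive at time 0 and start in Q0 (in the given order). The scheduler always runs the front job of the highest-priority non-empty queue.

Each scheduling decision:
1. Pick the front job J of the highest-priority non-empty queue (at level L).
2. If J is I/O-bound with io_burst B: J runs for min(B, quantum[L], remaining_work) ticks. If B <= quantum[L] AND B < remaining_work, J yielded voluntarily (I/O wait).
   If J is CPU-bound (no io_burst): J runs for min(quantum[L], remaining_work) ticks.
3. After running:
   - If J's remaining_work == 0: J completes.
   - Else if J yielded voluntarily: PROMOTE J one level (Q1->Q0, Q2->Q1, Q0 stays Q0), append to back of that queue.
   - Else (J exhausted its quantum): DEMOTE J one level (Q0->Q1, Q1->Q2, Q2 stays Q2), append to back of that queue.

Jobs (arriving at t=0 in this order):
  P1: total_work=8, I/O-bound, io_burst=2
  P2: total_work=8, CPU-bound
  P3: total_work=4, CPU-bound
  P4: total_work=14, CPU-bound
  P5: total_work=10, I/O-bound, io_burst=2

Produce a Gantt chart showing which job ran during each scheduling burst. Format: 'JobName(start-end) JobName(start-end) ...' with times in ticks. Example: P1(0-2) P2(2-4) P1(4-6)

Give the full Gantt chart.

Answer: P1(0-2) P2(2-5) P3(5-8) P4(8-11) P5(11-13) P1(13-15) P5(15-17) P1(17-19) P5(19-21) P1(21-23) P5(23-25) P5(25-27) P2(27-31) P3(31-32) P4(32-36) P2(36-37) P4(37-44)

Derivation:
t=0-2: P1@Q0 runs 2, rem=6, I/O yield, promote→Q0. Q0=[P2,P3,P4,P5,P1] Q1=[] Q2=[]
t=2-5: P2@Q0 runs 3, rem=5, quantum used, demote→Q1. Q0=[P3,P4,P5,P1] Q1=[P2] Q2=[]
t=5-8: P3@Q0 runs 3, rem=1, quantum used, demote→Q1. Q0=[P4,P5,P1] Q1=[P2,P3] Q2=[]
t=8-11: P4@Q0 runs 3, rem=11, quantum used, demote→Q1. Q0=[P5,P1] Q1=[P2,P3,P4] Q2=[]
t=11-13: P5@Q0 runs 2, rem=8, I/O yield, promote→Q0. Q0=[P1,P5] Q1=[P2,P3,P4] Q2=[]
t=13-15: P1@Q0 runs 2, rem=4, I/O yield, promote→Q0. Q0=[P5,P1] Q1=[P2,P3,P4] Q2=[]
t=15-17: P5@Q0 runs 2, rem=6, I/O yield, promote→Q0. Q0=[P1,P5] Q1=[P2,P3,P4] Q2=[]
t=17-19: P1@Q0 runs 2, rem=2, I/O yield, promote→Q0. Q0=[P5,P1] Q1=[P2,P3,P4] Q2=[]
t=19-21: P5@Q0 runs 2, rem=4, I/O yield, promote→Q0. Q0=[P1,P5] Q1=[P2,P3,P4] Q2=[]
t=21-23: P1@Q0 runs 2, rem=0, completes. Q0=[P5] Q1=[P2,P3,P4] Q2=[]
t=23-25: P5@Q0 runs 2, rem=2, I/O yield, promote→Q0. Q0=[P5] Q1=[P2,P3,P4] Q2=[]
t=25-27: P5@Q0 runs 2, rem=0, completes. Q0=[] Q1=[P2,P3,P4] Q2=[]
t=27-31: P2@Q1 runs 4, rem=1, quantum used, demote→Q2. Q0=[] Q1=[P3,P4] Q2=[P2]
t=31-32: P3@Q1 runs 1, rem=0, completes. Q0=[] Q1=[P4] Q2=[P2]
t=32-36: P4@Q1 runs 4, rem=7, quantum used, demote→Q2. Q0=[] Q1=[] Q2=[P2,P4]
t=36-37: P2@Q2 runs 1, rem=0, completes. Q0=[] Q1=[] Q2=[P4]
t=37-44: P4@Q2 runs 7, rem=0, completes. Q0=[] Q1=[] Q2=[]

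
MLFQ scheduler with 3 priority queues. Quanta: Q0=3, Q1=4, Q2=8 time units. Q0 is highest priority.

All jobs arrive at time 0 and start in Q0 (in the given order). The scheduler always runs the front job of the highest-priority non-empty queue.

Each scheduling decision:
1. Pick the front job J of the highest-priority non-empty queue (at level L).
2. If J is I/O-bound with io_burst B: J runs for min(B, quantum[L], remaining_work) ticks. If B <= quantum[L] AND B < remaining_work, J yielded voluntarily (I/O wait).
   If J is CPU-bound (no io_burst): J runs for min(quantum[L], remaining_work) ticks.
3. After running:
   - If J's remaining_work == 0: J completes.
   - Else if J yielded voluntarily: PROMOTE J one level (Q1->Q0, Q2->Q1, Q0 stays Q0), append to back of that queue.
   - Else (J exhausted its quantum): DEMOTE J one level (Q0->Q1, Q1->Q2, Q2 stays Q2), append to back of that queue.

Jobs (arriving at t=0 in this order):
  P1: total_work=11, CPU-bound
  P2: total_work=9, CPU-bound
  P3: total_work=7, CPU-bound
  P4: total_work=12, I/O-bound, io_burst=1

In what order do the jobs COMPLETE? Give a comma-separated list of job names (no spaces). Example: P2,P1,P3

Answer: P4,P3,P1,P2

Derivation:
t=0-3: P1@Q0 runs 3, rem=8, quantum used, demote→Q1. Q0=[P2,P3,P4] Q1=[P1] Q2=[]
t=3-6: P2@Q0 runs 3, rem=6, quantum used, demote→Q1. Q0=[P3,P4] Q1=[P1,P2] Q2=[]
t=6-9: P3@Q0 runs 3, rem=4, quantum used, demote→Q1. Q0=[P4] Q1=[P1,P2,P3] Q2=[]
t=9-10: P4@Q0 runs 1, rem=11, I/O yield, promote→Q0. Q0=[P4] Q1=[P1,P2,P3] Q2=[]
t=10-11: P4@Q0 runs 1, rem=10, I/O yield, promote→Q0. Q0=[P4] Q1=[P1,P2,P3] Q2=[]
t=11-12: P4@Q0 runs 1, rem=9, I/O yield, promote→Q0. Q0=[P4] Q1=[P1,P2,P3] Q2=[]
t=12-13: P4@Q0 runs 1, rem=8, I/O yield, promote→Q0. Q0=[P4] Q1=[P1,P2,P3] Q2=[]
t=13-14: P4@Q0 runs 1, rem=7, I/O yield, promote→Q0. Q0=[P4] Q1=[P1,P2,P3] Q2=[]
t=14-15: P4@Q0 runs 1, rem=6, I/O yield, promote→Q0. Q0=[P4] Q1=[P1,P2,P3] Q2=[]
t=15-16: P4@Q0 runs 1, rem=5, I/O yield, promote→Q0. Q0=[P4] Q1=[P1,P2,P3] Q2=[]
t=16-17: P4@Q0 runs 1, rem=4, I/O yield, promote→Q0. Q0=[P4] Q1=[P1,P2,P3] Q2=[]
t=17-18: P4@Q0 runs 1, rem=3, I/O yield, promote→Q0. Q0=[P4] Q1=[P1,P2,P3] Q2=[]
t=18-19: P4@Q0 runs 1, rem=2, I/O yield, promote→Q0. Q0=[P4] Q1=[P1,P2,P3] Q2=[]
t=19-20: P4@Q0 runs 1, rem=1, I/O yield, promote→Q0. Q0=[P4] Q1=[P1,P2,P3] Q2=[]
t=20-21: P4@Q0 runs 1, rem=0, completes. Q0=[] Q1=[P1,P2,P3] Q2=[]
t=21-25: P1@Q1 runs 4, rem=4, quantum used, demote→Q2. Q0=[] Q1=[P2,P3] Q2=[P1]
t=25-29: P2@Q1 runs 4, rem=2, quantum used, demote→Q2. Q0=[] Q1=[P3] Q2=[P1,P2]
t=29-33: P3@Q1 runs 4, rem=0, completes. Q0=[] Q1=[] Q2=[P1,P2]
t=33-37: P1@Q2 runs 4, rem=0, completes. Q0=[] Q1=[] Q2=[P2]
t=37-39: P2@Q2 runs 2, rem=0, completes. Q0=[] Q1=[] Q2=[]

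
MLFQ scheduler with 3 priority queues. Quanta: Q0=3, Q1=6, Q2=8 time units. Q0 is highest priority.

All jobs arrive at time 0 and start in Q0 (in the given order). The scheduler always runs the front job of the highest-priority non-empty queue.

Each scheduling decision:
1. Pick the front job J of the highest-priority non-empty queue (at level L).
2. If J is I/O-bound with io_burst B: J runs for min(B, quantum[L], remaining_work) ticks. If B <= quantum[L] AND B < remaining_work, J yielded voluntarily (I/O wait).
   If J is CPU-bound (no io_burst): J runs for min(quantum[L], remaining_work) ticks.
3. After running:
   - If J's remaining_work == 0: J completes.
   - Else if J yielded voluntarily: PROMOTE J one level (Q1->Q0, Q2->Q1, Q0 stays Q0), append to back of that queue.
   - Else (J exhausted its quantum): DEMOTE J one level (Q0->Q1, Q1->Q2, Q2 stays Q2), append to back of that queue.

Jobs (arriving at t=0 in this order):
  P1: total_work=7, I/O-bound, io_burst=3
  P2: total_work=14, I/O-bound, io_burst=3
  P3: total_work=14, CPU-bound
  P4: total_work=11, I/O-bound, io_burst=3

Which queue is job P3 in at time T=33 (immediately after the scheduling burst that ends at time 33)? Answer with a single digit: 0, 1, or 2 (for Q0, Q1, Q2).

t=0-3: P1@Q0 runs 3, rem=4, I/O yield, promote→Q0. Q0=[P2,P3,P4,P1] Q1=[] Q2=[]
t=3-6: P2@Q0 runs 3, rem=11, I/O yield, promote→Q0. Q0=[P3,P4,P1,P2] Q1=[] Q2=[]
t=6-9: P3@Q0 runs 3, rem=11, quantum used, demote→Q1. Q0=[P4,P1,P2] Q1=[P3] Q2=[]
t=9-12: P4@Q0 runs 3, rem=8, I/O yield, promote→Q0. Q0=[P1,P2,P4] Q1=[P3] Q2=[]
t=12-15: P1@Q0 runs 3, rem=1, I/O yield, promote→Q0. Q0=[P2,P4,P1] Q1=[P3] Q2=[]
t=15-18: P2@Q0 runs 3, rem=8, I/O yield, promote→Q0. Q0=[P4,P1,P2] Q1=[P3] Q2=[]
t=18-21: P4@Q0 runs 3, rem=5, I/O yield, promote→Q0. Q0=[P1,P2,P4] Q1=[P3] Q2=[]
t=21-22: P1@Q0 runs 1, rem=0, completes. Q0=[P2,P4] Q1=[P3] Q2=[]
t=22-25: P2@Q0 runs 3, rem=5, I/O yield, promote→Q0. Q0=[P4,P2] Q1=[P3] Q2=[]
t=25-28: P4@Q0 runs 3, rem=2, I/O yield, promote→Q0. Q0=[P2,P4] Q1=[P3] Q2=[]
t=28-31: P2@Q0 runs 3, rem=2, I/O yield, promote→Q0. Q0=[P4,P2] Q1=[P3] Q2=[]
t=31-33: P4@Q0 runs 2, rem=0, completes. Q0=[P2] Q1=[P3] Q2=[]
t=33-35: P2@Q0 runs 2, rem=0, completes. Q0=[] Q1=[P3] Q2=[]
t=35-41: P3@Q1 runs 6, rem=5, quantum used, demote→Q2. Q0=[] Q1=[] Q2=[P3]
t=41-46: P3@Q2 runs 5, rem=0, completes. Q0=[] Q1=[] Q2=[]

Answer: 1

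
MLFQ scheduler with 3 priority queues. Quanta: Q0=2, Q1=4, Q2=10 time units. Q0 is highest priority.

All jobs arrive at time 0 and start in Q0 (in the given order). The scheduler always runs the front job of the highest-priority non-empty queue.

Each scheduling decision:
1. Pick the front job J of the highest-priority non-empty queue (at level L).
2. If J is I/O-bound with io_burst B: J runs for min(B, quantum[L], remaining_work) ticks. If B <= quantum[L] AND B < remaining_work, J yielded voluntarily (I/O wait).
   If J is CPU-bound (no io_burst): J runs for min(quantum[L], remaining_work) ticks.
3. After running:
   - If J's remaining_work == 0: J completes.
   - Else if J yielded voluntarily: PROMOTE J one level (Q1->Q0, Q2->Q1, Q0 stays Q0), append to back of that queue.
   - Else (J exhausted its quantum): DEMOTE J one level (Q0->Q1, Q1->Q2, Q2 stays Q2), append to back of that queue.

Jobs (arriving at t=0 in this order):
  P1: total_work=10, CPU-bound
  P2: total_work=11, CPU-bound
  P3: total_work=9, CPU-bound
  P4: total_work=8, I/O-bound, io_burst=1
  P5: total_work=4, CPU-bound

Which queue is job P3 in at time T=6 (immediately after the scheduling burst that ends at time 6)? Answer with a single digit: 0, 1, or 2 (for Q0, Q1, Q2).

t=0-2: P1@Q0 runs 2, rem=8, quantum used, demote→Q1. Q0=[P2,P3,P4,P5] Q1=[P1] Q2=[]
t=2-4: P2@Q0 runs 2, rem=9, quantum used, demote→Q1. Q0=[P3,P4,P5] Q1=[P1,P2] Q2=[]
t=4-6: P3@Q0 runs 2, rem=7, quantum used, demote→Q1. Q0=[P4,P5] Q1=[P1,P2,P3] Q2=[]
t=6-7: P4@Q0 runs 1, rem=7, I/O yield, promote→Q0. Q0=[P5,P4] Q1=[P1,P2,P3] Q2=[]
t=7-9: P5@Q0 runs 2, rem=2, quantum used, demote→Q1. Q0=[P4] Q1=[P1,P2,P3,P5] Q2=[]
t=9-10: P4@Q0 runs 1, rem=6, I/O yield, promote→Q0. Q0=[P4] Q1=[P1,P2,P3,P5] Q2=[]
t=10-11: P4@Q0 runs 1, rem=5, I/O yield, promote→Q0. Q0=[P4] Q1=[P1,P2,P3,P5] Q2=[]
t=11-12: P4@Q0 runs 1, rem=4, I/O yield, promote→Q0. Q0=[P4] Q1=[P1,P2,P3,P5] Q2=[]
t=12-13: P4@Q0 runs 1, rem=3, I/O yield, promote→Q0. Q0=[P4] Q1=[P1,P2,P3,P5] Q2=[]
t=13-14: P4@Q0 runs 1, rem=2, I/O yield, promote→Q0. Q0=[P4] Q1=[P1,P2,P3,P5] Q2=[]
t=14-15: P4@Q0 runs 1, rem=1, I/O yield, promote→Q0. Q0=[P4] Q1=[P1,P2,P3,P5] Q2=[]
t=15-16: P4@Q0 runs 1, rem=0, completes. Q0=[] Q1=[P1,P2,P3,P5] Q2=[]
t=16-20: P1@Q1 runs 4, rem=4, quantum used, demote→Q2. Q0=[] Q1=[P2,P3,P5] Q2=[P1]
t=20-24: P2@Q1 runs 4, rem=5, quantum used, demote→Q2. Q0=[] Q1=[P3,P5] Q2=[P1,P2]
t=24-28: P3@Q1 runs 4, rem=3, quantum used, demote→Q2. Q0=[] Q1=[P5] Q2=[P1,P2,P3]
t=28-30: P5@Q1 runs 2, rem=0, completes. Q0=[] Q1=[] Q2=[P1,P2,P3]
t=30-34: P1@Q2 runs 4, rem=0, completes. Q0=[] Q1=[] Q2=[P2,P3]
t=34-39: P2@Q2 runs 5, rem=0, completes. Q0=[] Q1=[] Q2=[P3]
t=39-42: P3@Q2 runs 3, rem=0, completes. Q0=[] Q1=[] Q2=[]

Answer: 1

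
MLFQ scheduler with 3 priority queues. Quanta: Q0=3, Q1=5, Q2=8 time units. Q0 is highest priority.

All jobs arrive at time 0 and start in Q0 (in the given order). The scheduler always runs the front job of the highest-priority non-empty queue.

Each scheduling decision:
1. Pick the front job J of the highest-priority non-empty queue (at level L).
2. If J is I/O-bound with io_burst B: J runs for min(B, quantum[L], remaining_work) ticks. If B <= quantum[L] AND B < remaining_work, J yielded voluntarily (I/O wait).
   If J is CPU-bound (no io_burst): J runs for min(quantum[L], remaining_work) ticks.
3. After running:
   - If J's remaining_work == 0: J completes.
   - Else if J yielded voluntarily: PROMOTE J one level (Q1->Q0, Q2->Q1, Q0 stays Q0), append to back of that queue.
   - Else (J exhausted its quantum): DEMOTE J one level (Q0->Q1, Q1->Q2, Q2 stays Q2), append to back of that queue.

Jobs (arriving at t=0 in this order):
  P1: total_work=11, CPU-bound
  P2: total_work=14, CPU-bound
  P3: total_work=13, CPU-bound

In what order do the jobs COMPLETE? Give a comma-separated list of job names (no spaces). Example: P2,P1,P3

t=0-3: P1@Q0 runs 3, rem=8, quantum used, demote→Q1. Q0=[P2,P3] Q1=[P1] Q2=[]
t=3-6: P2@Q0 runs 3, rem=11, quantum used, demote→Q1. Q0=[P3] Q1=[P1,P2] Q2=[]
t=6-9: P3@Q0 runs 3, rem=10, quantum used, demote→Q1. Q0=[] Q1=[P1,P2,P3] Q2=[]
t=9-14: P1@Q1 runs 5, rem=3, quantum used, demote→Q2. Q0=[] Q1=[P2,P3] Q2=[P1]
t=14-19: P2@Q1 runs 5, rem=6, quantum used, demote→Q2. Q0=[] Q1=[P3] Q2=[P1,P2]
t=19-24: P3@Q1 runs 5, rem=5, quantum used, demote→Q2. Q0=[] Q1=[] Q2=[P1,P2,P3]
t=24-27: P1@Q2 runs 3, rem=0, completes. Q0=[] Q1=[] Q2=[P2,P3]
t=27-33: P2@Q2 runs 6, rem=0, completes. Q0=[] Q1=[] Q2=[P3]
t=33-38: P3@Q2 runs 5, rem=0, completes. Q0=[] Q1=[] Q2=[]

Answer: P1,P2,P3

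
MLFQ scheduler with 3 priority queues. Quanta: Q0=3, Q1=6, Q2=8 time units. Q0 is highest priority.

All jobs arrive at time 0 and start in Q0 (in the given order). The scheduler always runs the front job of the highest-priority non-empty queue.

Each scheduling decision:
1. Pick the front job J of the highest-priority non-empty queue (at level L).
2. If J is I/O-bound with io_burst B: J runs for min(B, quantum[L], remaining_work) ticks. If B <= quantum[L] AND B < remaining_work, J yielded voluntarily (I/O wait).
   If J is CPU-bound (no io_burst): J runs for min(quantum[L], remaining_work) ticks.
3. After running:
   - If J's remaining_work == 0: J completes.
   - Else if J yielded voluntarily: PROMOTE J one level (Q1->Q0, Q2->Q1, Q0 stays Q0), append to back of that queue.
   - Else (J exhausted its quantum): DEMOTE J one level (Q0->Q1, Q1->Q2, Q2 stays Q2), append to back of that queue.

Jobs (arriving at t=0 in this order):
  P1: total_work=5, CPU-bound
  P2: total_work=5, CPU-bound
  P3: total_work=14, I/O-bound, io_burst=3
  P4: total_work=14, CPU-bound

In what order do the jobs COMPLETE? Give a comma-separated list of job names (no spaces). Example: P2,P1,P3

t=0-3: P1@Q0 runs 3, rem=2, quantum used, demote→Q1. Q0=[P2,P3,P4] Q1=[P1] Q2=[]
t=3-6: P2@Q0 runs 3, rem=2, quantum used, demote→Q1. Q0=[P3,P4] Q1=[P1,P2] Q2=[]
t=6-9: P3@Q0 runs 3, rem=11, I/O yield, promote→Q0. Q0=[P4,P3] Q1=[P1,P2] Q2=[]
t=9-12: P4@Q0 runs 3, rem=11, quantum used, demote→Q1. Q0=[P3] Q1=[P1,P2,P4] Q2=[]
t=12-15: P3@Q0 runs 3, rem=8, I/O yield, promote→Q0. Q0=[P3] Q1=[P1,P2,P4] Q2=[]
t=15-18: P3@Q0 runs 3, rem=5, I/O yield, promote→Q0. Q0=[P3] Q1=[P1,P2,P4] Q2=[]
t=18-21: P3@Q0 runs 3, rem=2, I/O yield, promote→Q0. Q0=[P3] Q1=[P1,P2,P4] Q2=[]
t=21-23: P3@Q0 runs 2, rem=0, completes. Q0=[] Q1=[P1,P2,P4] Q2=[]
t=23-25: P1@Q1 runs 2, rem=0, completes. Q0=[] Q1=[P2,P4] Q2=[]
t=25-27: P2@Q1 runs 2, rem=0, completes. Q0=[] Q1=[P4] Q2=[]
t=27-33: P4@Q1 runs 6, rem=5, quantum used, demote→Q2. Q0=[] Q1=[] Q2=[P4]
t=33-38: P4@Q2 runs 5, rem=0, completes. Q0=[] Q1=[] Q2=[]

Answer: P3,P1,P2,P4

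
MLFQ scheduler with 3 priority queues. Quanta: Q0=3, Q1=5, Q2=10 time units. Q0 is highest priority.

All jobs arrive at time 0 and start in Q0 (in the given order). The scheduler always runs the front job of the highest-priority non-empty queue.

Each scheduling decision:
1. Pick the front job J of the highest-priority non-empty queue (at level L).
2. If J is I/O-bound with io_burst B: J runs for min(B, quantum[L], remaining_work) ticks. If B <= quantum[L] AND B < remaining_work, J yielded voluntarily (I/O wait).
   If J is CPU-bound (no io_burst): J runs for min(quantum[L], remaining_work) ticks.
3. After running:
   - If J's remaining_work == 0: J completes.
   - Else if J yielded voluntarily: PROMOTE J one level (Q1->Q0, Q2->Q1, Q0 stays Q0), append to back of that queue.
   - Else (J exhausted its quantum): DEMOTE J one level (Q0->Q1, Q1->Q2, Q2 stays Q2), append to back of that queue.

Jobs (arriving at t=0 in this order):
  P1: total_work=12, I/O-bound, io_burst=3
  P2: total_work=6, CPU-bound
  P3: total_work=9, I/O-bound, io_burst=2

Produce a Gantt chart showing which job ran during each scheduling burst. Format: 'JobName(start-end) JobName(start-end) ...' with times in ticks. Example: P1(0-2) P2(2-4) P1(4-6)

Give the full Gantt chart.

t=0-3: P1@Q0 runs 3, rem=9, I/O yield, promote→Q0. Q0=[P2,P3,P1] Q1=[] Q2=[]
t=3-6: P2@Q0 runs 3, rem=3, quantum used, demote→Q1. Q0=[P3,P1] Q1=[P2] Q2=[]
t=6-8: P3@Q0 runs 2, rem=7, I/O yield, promote→Q0. Q0=[P1,P3] Q1=[P2] Q2=[]
t=8-11: P1@Q0 runs 3, rem=6, I/O yield, promote→Q0. Q0=[P3,P1] Q1=[P2] Q2=[]
t=11-13: P3@Q0 runs 2, rem=5, I/O yield, promote→Q0. Q0=[P1,P3] Q1=[P2] Q2=[]
t=13-16: P1@Q0 runs 3, rem=3, I/O yield, promote→Q0. Q0=[P3,P1] Q1=[P2] Q2=[]
t=16-18: P3@Q0 runs 2, rem=3, I/O yield, promote→Q0. Q0=[P1,P3] Q1=[P2] Q2=[]
t=18-21: P1@Q0 runs 3, rem=0, completes. Q0=[P3] Q1=[P2] Q2=[]
t=21-23: P3@Q0 runs 2, rem=1, I/O yield, promote→Q0. Q0=[P3] Q1=[P2] Q2=[]
t=23-24: P3@Q0 runs 1, rem=0, completes. Q0=[] Q1=[P2] Q2=[]
t=24-27: P2@Q1 runs 3, rem=0, completes. Q0=[] Q1=[] Q2=[]

Answer: P1(0-3) P2(3-6) P3(6-8) P1(8-11) P3(11-13) P1(13-16) P3(16-18) P1(18-21) P3(21-23) P3(23-24) P2(24-27)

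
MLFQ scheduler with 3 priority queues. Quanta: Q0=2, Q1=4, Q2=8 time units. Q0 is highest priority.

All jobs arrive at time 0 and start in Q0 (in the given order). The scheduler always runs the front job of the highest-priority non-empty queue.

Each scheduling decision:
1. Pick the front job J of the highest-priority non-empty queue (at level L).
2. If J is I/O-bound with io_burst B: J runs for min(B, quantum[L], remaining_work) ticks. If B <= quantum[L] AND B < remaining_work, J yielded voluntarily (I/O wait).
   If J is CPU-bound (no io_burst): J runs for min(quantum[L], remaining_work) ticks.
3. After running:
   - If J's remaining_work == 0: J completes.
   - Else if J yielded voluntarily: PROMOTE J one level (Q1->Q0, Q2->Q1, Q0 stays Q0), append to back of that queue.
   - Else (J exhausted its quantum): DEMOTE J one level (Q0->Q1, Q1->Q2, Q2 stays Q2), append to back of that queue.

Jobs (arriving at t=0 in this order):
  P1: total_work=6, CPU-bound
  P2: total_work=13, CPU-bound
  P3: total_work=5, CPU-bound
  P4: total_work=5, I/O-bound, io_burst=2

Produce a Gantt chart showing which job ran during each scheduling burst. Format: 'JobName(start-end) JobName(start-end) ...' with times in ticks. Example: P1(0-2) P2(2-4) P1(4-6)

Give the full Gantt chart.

t=0-2: P1@Q0 runs 2, rem=4, quantum used, demote→Q1. Q0=[P2,P3,P4] Q1=[P1] Q2=[]
t=2-4: P2@Q0 runs 2, rem=11, quantum used, demote→Q1. Q0=[P3,P4] Q1=[P1,P2] Q2=[]
t=4-6: P3@Q0 runs 2, rem=3, quantum used, demote→Q1. Q0=[P4] Q1=[P1,P2,P3] Q2=[]
t=6-8: P4@Q0 runs 2, rem=3, I/O yield, promote→Q0. Q0=[P4] Q1=[P1,P2,P3] Q2=[]
t=8-10: P4@Q0 runs 2, rem=1, I/O yield, promote→Q0. Q0=[P4] Q1=[P1,P2,P3] Q2=[]
t=10-11: P4@Q0 runs 1, rem=0, completes. Q0=[] Q1=[P1,P2,P3] Q2=[]
t=11-15: P1@Q1 runs 4, rem=0, completes. Q0=[] Q1=[P2,P3] Q2=[]
t=15-19: P2@Q1 runs 4, rem=7, quantum used, demote→Q2. Q0=[] Q1=[P3] Q2=[P2]
t=19-22: P3@Q1 runs 3, rem=0, completes. Q0=[] Q1=[] Q2=[P2]
t=22-29: P2@Q2 runs 7, rem=0, completes. Q0=[] Q1=[] Q2=[]

Answer: P1(0-2) P2(2-4) P3(4-6) P4(6-8) P4(8-10) P4(10-11) P1(11-15) P2(15-19) P3(19-22) P2(22-29)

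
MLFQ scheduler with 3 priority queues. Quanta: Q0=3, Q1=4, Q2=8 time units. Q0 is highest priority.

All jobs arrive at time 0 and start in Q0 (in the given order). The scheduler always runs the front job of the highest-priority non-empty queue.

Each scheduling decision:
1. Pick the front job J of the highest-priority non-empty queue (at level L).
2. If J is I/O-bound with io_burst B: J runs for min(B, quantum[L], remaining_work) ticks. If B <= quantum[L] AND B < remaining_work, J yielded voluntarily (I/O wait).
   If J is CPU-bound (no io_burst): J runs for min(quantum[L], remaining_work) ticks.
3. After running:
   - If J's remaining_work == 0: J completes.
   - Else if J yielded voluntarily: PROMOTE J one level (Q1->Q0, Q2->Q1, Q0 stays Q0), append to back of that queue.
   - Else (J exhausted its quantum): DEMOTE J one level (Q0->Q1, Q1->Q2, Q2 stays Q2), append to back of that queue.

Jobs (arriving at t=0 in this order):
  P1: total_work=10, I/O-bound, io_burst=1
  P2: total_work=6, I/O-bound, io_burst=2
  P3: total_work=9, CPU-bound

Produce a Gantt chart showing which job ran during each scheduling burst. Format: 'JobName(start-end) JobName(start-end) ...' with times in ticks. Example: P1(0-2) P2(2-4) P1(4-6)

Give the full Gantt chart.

t=0-1: P1@Q0 runs 1, rem=9, I/O yield, promote→Q0. Q0=[P2,P3,P1] Q1=[] Q2=[]
t=1-3: P2@Q0 runs 2, rem=4, I/O yield, promote→Q0. Q0=[P3,P1,P2] Q1=[] Q2=[]
t=3-6: P3@Q0 runs 3, rem=6, quantum used, demote→Q1. Q0=[P1,P2] Q1=[P3] Q2=[]
t=6-7: P1@Q0 runs 1, rem=8, I/O yield, promote→Q0. Q0=[P2,P1] Q1=[P3] Q2=[]
t=7-9: P2@Q0 runs 2, rem=2, I/O yield, promote→Q0. Q0=[P1,P2] Q1=[P3] Q2=[]
t=9-10: P1@Q0 runs 1, rem=7, I/O yield, promote→Q0. Q0=[P2,P1] Q1=[P3] Q2=[]
t=10-12: P2@Q0 runs 2, rem=0, completes. Q0=[P1] Q1=[P3] Q2=[]
t=12-13: P1@Q0 runs 1, rem=6, I/O yield, promote→Q0. Q0=[P1] Q1=[P3] Q2=[]
t=13-14: P1@Q0 runs 1, rem=5, I/O yield, promote→Q0. Q0=[P1] Q1=[P3] Q2=[]
t=14-15: P1@Q0 runs 1, rem=4, I/O yield, promote→Q0. Q0=[P1] Q1=[P3] Q2=[]
t=15-16: P1@Q0 runs 1, rem=3, I/O yield, promote→Q0. Q0=[P1] Q1=[P3] Q2=[]
t=16-17: P1@Q0 runs 1, rem=2, I/O yield, promote→Q0. Q0=[P1] Q1=[P3] Q2=[]
t=17-18: P1@Q0 runs 1, rem=1, I/O yield, promote→Q0. Q0=[P1] Q1=[P3] Q2=[]
t=18-19: P1@Q0 runs 1, rem=0, completes. Q0=[] Q1=[P3] Q2=[]
t=19-23: P3@Q1 runs 4, rem=2, quantum used, demote→Q2. Q0=[] Q1=[] Q2=[P3]
t=23-25: P3@Q2 runs 2, rem=0, completes. Q0=[] Q1=[] Q2=[]

Answer: P1(0-1) P2(1-3) P3(3-6) P1(6-7) P2(7-9) P1(9-10) P2(10-12) P1(12-13) P1(13-14) P1(14-15) P1(15-16) P1(16-17) P1(17-18) P1(18-19) P3(19-23) P3(23-25)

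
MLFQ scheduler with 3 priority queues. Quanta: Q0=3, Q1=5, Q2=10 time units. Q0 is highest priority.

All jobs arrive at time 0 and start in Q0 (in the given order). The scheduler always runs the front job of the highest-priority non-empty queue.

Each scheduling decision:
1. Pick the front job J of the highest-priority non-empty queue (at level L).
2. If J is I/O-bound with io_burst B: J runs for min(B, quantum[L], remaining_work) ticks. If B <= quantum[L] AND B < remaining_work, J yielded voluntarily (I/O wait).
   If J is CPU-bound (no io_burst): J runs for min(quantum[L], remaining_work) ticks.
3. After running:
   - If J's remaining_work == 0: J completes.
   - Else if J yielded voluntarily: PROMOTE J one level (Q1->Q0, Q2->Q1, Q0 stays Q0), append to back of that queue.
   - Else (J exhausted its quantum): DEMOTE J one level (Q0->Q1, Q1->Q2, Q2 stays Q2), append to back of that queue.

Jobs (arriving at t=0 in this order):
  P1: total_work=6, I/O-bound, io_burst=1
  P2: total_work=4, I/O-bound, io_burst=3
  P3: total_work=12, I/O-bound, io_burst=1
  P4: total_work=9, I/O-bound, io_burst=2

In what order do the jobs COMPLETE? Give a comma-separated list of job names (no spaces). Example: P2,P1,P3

t=0-1: P1@Q0 runs 1, rem=5, I/O yield, promote→Q0. Q0=[P2,P3,P4,P1] Q1=[] Q2=[]
t=1-4: P2@Q0 runs 3, rem=1, I/O yield, promote→Q0. Q0=[P3,P4,P1,P2] Q1=[] Q2=[]
t=4-5: P3@Q0 runs 1, rem=11, I/O yield, promote→Q0. Q0=[P4,P1,P2,P3] Q1=[] Q2=[]
t=5-7: P4@Q0 runs 2, rem=7, I/O yield, promote→Q0. Q0=[P1,P2,P3,P4] Q1=[] Q2=[]
t=7-8: P1@Q0 runs 1, rem=4, I/O yield, promote→Q0. Q0=[P2,P3,P4,P1] Q1=[] Q2=[]
t=8-9: P2@Q0 runs 1, rem=0, completes. Q0=[P3,P4,P1] Q1=[] Q2=[]
t=9-10: P3@Q0 runs 1, rem=10, I/O yield, promote→Q0. Q0=[P4,P1,P3] Q1=[] Q2=[]
t=10-12: P4@Q0 runs 2, rem=5, I/O yield, promote→Q0. Q0=[P1,P3,P4] Q1=[] Q2=[]
t=12-13: P1@Q0 runs 1, rem=3, I/O yield, promote→Q0. Q0=[P3,P4,P1] Q1=[] Q2=[]
t=13-14: P3@Q0 runs 1, rem=9, I/O yield, promote→Q0. Q0=[P4,P1,P3] Q1=[] Q2=[]
t=14-16: P4@Q0 runs 2, rem=3, I/O yield, promote→Q0. Q0=[P1,P3,P4] Q1=[] Q2=[]
t=16-17: P1@Q0 runs 1, rem=2, I/O yield, promote→Q0. Q0=[P3,P4,P1] Q1=[] Q2=[]
t=17-18: P3@Q0 runs 1, rem=8, I/O yield, promote→Q0. Q0=[P4,P1,P3] Q1=[] Q2=[]
t=18-20: P4@Q0 runs 2, rem=1, I/O yield, promote→Q0. Q0=[P1,P3,P4] Q1=[] Q2=[]
t=20-21: P1@Q0 runs 1, rem=1, I/O yield, promote→Q0. Q0=[P3,P4,P1] Q1=[] Q2=[]
t=21-22: P3@Q0 runs 1, rem=7, I/O yield, promote→Q0. Q0=[P4,P1,P3] Q1=[] Q2=[]
t=22-23: P4@Q0 runs 1, rem=0, completes. Q0=[P1,P3] Q1=[] Q2=[]
t=23-24: P1@Q0 runs 1, rem=0, completes. Q0=[P3] Q1=[] Q2=[]
t=24-25: P3@Q0 runs 1, rem=6, I/O yield, promote→Q0. Q0=[P3] Q1=[] Q2=[]
t=25-26: P3@Q0 runs 1, rem=5, I/O yield, promote→Q0. Q0=[P3] Q1=[] Q2=[]
t=26-27: P3@Q0 runs 1, rem=4, I/O yield, promote→Q0. Q0=[P3] Q1=[] Q2=[]
t=27-28: P3@Q0 runs 1, rem=3, I/O yield, promote→Q0. Q0=[P3] Q1=[] Q2=[]
t=28-29: P3@Q0 runs 1, rem=2, I/O yield, promote→Q0. Q0=[P3] Q1=[] Q2=[]
t=29-30: P3@Q0 runs 1, rem=1, I/O yield, promote→Q0. Q0=[P3] Q1=[] Q2=[]
t=30-31: P3@Q0 runs 1, rem=0, completes. Q0=[] Q1=[] Q2=[]

Answer: P2,P4,P1,P3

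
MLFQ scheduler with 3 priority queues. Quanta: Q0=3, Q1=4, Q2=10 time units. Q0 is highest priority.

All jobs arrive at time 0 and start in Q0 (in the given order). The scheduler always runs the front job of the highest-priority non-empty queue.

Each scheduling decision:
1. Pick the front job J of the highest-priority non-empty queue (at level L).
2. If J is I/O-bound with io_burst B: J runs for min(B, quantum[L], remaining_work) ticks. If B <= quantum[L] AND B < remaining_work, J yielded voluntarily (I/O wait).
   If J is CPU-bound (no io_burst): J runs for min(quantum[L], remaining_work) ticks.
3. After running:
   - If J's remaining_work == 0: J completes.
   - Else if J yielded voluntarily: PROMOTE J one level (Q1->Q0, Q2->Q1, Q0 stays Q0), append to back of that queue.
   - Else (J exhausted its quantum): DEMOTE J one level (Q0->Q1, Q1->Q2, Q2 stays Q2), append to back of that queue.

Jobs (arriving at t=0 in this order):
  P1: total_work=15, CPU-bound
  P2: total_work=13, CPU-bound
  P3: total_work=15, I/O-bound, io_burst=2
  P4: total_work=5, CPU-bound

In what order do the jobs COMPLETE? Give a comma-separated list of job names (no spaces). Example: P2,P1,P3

t=0-3: P1@Q0 runs 3, rem=12, quantum used, demote→Q1. Q0=[P2,P3,P4] Q1=[P1] Q2=[]
t=3-6: P2@Q0 runs 3, rem=10, quantum used, demote→Q1. Q0=[P3,P4] Q1=[P1,P2] Q2=[]
t=6-8: P3@Q0 runs 2, rem=13, I/O yield, promote→Q0. Q0=[P4,P3] Q1=[P1,P2] Q2=[]
t=8-11: P4@Q0 runs 3, rem=2, quantum used, demote→Q1. Q0=[P3] Q1=[P1,P2,P4] Q2=[]
t=11-13: P3@Q0 runs 2, rem=11, I/O yield, promote→Q0. Q0=[P3] Q1=[P1,P2,P4] Q2=[]
t=13-15: P3@Q0 runs 2, rem=9, I/O yield, promote→Q0. Q0=[P3] Q1=[P1,P2,P4] Q2=[]
t=15-17: P3@Q0 runs 2, rem=7, I/O yield, promote→Q0. Q0=[P3] Q1=[P1,P2,P4] Q2=[]
t=17-19: P3@Q0 runs 2, rem=5, I/O yield, promote→Q0. Q0=[P3] Q1=[P1,P2,P4] Q2=[]
t=19-21: P3@Q0 runs 2, rem=3, I/O yield, promote→Q0. Q0=[P3] Q1=[P1,P2,P4] Q2=[]
t=21-23: P3@Q0 runs 2, rem=1, I/O yield, promote→Q0. Q0=[P3] Q1=[P1,P2,P4] Q2=[]
t=23-24: P3@Q0 runs 1, rem=0, completes. Q0=[] Q1=[P1,P2,P4] Q2=[]
t=24-28: P1@Q1 runs 4, rem=8, quantum used, demote→Q2. Q0=[] Q1=[P2,P4] Q2=[P1]
t=28-32: P2@Q1 runs 4, rem=6, quantum used, demote→Q2. Q0=[] Q1=[P4] Q2=[P1,P2]
t=32-34: P4@Q1 runs 2, rem=0, completes. Q0=[] Q1=[] Q2=[P1,P2]
t=34-42: P1@Q2 runs 8, rem=0, completes. Q0=[] Q1=[] Q2=[P2]
t=42-48: P2@Q2 runs 6, rem=0, completes. Q0=[] Q1=[] Q2=[]

Answer: P3,P4,P1,P2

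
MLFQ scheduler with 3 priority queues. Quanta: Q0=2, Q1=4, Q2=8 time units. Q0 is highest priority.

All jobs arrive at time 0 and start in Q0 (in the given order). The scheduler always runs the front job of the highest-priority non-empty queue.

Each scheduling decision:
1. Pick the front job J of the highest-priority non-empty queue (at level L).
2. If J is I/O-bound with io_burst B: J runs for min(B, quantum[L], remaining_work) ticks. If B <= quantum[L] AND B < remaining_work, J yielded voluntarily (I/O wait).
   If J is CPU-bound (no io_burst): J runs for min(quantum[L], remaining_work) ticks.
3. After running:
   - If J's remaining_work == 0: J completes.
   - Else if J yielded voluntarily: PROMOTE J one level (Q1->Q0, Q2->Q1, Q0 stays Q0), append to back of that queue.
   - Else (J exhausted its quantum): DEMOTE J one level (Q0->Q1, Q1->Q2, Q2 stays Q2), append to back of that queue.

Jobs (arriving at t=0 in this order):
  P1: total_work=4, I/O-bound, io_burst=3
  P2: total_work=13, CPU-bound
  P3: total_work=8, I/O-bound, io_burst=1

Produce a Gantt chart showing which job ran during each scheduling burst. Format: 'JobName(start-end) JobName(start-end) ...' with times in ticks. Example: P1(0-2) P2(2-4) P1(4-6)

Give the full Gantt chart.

t=0-2: P1@Q0 runs 2, rem=2, quantum used, demote→Q1. Q0=[P2,P3] Q1=[P1] Q2=[]
t=2-4: P2@Q0 runs 2, rem=11, quantum used, demote→Q1. Q0=[P3] Q1=[P1,P2] Q2=[]
t=4-5: P3@Q0 runs 1, rem=7, I/O yield, promote→Q0. Q0=[P3] Q1=[P1,P2] Q2=[]
t=5-6: P3@Q0 runs 1, rem=6, I/O yield, promote→Q0. Q0=[P3] Q1=[P1,P2] Q2=[]
t=6-7: P3@Q0 runs 1, rem=5, I/O yield, promote→Q0. Q0=[P3] Q1=[P1,P2] Q2=[]
t=7-8: P3@Q0 runs 1, rem=4, I/O yield, promote→Q0. Q0=[P3] Q1=[P1,P2] Q2=[]
t=8-9: P3@Q0 runs 1, rem=3, I/O yield, promote→Q0. Q0=[P3] Q1=[P1,P2] Q2=[]
t=9-10: P3@Q0 runs 1, rem=2, I/O yield, promote→Q0. Q0=[P3] Q1=[P1,P2] Q2=[]
t=10-11: P3@Q0 runs 1, rem=1, I/O yield, promote→Q0. Q0=[P3] Q1=[P1,P2] Q2=[]
t=11-12: P3@Q0 runs 1, rem=0, completes. Q0=[] Q1=[P1,P2] Q2=[]
t=12-14: P1@Q1 runs 2, rem=0, completes. Q0=[] Q1=[P2] Q2=[]
t=14-18: P2@Q1 runs 4, rem=7, quantum used, demote→Q2. Q0=[] Q1=[] Q2=[P2]
t=18-25: P2@Q2 runs 7, rem=0, completes. Q0=[] Q1=[] Q2=[]

Answer: P1(0-2) P2(2-4) P3(4-5) P3(5-6) P3(6-7) P3(7-8) P3(8-9) P3(9-10) P3(10-11) P3(11-12) P1(12-14) P2(14-18) P2(18-25)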